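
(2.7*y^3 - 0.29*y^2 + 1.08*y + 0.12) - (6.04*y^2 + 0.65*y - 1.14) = 2.7*y^3 - 6.33*y^2 + 0.43*y + 1.26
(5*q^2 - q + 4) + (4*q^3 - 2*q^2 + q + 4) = 4*q^3 + 3*q^2 + 8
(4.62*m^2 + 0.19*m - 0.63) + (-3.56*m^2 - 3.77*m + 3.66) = 1.06*m^2 - 3.58*m + 3.03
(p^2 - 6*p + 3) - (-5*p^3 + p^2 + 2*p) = 5*p^3 - 8*p + 3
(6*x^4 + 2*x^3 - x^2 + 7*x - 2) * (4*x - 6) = 24*x^5 - 28*x^4 - 16*x^3 + 34*x^2 - 50*x + 12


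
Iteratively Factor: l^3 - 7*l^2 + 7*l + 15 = (l - 3)*(l^2 - 4*l - 5) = (l - 3)*(l + 1)*(l - 5)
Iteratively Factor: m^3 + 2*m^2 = (m + 2)*(m^2) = m*(m + 2)*(m)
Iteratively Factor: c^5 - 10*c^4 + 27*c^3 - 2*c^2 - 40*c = (c + 1)*(c^4 - 11*c^3 + 38*c^2 - 40*c) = (c - 5)*(c + 1)*(c^3 - 6*c^2 + 8*c) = (c - 5)*(c - 2)*(c + 1)*(c^2 - 4*c) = c*(c - 5)*(c - 2)*(c + 1)*(c - 4)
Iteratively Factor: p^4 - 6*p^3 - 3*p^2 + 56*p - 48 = (p - 4)*(p^3 - 2*p^2 - 11*p + 12) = (p - 4)*(p - 1)*(p^2 - p - 12) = (p - 4)^2*(p - 1)*(p + 3)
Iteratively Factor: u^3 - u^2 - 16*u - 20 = (u + 2)*(u^2 - 3*u - 10) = (u + 2)^2*(u - 5)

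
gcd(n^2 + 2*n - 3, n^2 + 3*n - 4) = n - 1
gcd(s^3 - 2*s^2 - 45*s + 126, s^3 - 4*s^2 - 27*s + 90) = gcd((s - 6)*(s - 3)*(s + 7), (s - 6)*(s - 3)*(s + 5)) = s^2 - 9*s + 18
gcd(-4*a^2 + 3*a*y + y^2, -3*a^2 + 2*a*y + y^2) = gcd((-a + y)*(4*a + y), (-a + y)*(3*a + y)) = -a + y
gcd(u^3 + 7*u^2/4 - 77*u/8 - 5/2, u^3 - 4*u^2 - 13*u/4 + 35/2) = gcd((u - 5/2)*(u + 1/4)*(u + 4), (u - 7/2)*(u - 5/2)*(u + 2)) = u - 5/2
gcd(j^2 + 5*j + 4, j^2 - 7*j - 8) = j + 1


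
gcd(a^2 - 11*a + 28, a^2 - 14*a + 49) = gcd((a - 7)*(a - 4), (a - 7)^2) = a - 7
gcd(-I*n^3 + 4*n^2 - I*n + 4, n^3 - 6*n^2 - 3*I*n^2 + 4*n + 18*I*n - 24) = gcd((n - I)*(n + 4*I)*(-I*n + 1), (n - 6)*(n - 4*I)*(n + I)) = n + I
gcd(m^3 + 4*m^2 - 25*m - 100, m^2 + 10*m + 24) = m + 4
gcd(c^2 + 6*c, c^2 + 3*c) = c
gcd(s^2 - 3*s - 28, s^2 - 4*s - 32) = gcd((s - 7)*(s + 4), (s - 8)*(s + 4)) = s + 4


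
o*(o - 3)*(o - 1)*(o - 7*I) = o^4 - 4*o^3 - 7*I*o^3 + 3*o^2 + 28*I*o^2 - 21*I*o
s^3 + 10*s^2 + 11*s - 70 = (s - 2)*(s + 5)*(s + 7)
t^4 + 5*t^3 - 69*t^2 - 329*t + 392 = (t - 8)*(t - 1)*(t + 7)^2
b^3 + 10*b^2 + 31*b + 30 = (b + 2)*(b + 3)*(b + 5)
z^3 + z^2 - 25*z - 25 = (z - 5)*(z + 1)*(z + 5)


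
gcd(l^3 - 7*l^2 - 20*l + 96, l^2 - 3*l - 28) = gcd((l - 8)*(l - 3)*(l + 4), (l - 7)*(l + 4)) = l + 4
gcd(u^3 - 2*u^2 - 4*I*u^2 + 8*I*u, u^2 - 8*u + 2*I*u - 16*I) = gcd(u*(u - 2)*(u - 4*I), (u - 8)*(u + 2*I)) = 1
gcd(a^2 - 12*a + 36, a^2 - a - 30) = a - 6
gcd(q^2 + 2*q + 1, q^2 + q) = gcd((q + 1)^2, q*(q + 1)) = q + 1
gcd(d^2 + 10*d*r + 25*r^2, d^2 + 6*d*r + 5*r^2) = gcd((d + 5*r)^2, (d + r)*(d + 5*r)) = d + 5*r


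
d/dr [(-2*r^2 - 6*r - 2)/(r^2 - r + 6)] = 2*(4*r^2 - 10*r - 19)/(r^4 - 2*r^3 + 13*r^2 - 12*r + 36)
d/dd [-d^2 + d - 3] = 1 - 2*d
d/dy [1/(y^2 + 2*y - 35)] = 2*(-y - 1)/(y^2 + 2*y - 35)^2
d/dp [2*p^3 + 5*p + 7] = 6*p^2 + 5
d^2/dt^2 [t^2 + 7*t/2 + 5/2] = 2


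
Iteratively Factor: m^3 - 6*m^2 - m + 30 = (m + 2)*(m^2 - 8*m + 15) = (m - 5)*(m + 2)*(m - 3)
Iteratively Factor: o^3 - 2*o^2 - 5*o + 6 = (o - 1)*(o^2 - o - 6) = (o - 1)*(o + 2)*(o - 3)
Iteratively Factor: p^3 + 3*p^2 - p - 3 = (p - 1)*(p^2 + 4*p + 3) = (p - 1)*(p + 1)*(p + 3)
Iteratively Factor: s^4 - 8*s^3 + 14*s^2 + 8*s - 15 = (s - 3)*(s^3 - 5*s^2 - s + 5) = (s - 3)*(s + 1)*(s^2 - 6*s + 5) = (s - 5)*(s - 3)*(s + 1)*(s - 1)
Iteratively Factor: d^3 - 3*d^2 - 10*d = (d + 2)*(d^2 - 5*d) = (d - 5)*(d + 2)*(d)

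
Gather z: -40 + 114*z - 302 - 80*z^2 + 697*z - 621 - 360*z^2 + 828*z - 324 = -440*z^2 + 1639*z - 1287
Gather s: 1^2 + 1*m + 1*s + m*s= m + s*(m + 1) + 1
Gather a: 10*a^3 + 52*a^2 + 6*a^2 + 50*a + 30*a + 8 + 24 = 10*a^3 + 58*a^2 + 80*a + 32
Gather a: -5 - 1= -6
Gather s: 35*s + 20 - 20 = 35*s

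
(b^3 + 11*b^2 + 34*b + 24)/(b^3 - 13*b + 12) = (b^2 + 7*b + 6)/(b^2 - 4*b + 3)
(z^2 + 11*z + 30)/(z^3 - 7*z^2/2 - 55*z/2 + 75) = 2*(z + 6)/(2*z^2 - 17*z + 30)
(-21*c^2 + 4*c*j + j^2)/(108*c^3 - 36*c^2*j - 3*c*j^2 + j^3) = (-7*c - j)/(36*c^2 - j^2)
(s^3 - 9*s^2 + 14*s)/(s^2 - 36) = s*(s^2 - 9*s + 14)/(s^2 - 36)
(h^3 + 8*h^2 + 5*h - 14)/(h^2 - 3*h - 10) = (h^2 + 6*h - 7)/(h - 5)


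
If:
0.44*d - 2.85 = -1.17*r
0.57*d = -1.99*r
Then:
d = 27.18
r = -7.78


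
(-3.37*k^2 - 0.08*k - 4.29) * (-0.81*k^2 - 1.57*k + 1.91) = 2.7297*k^4 + 5.3557*k^3 - 2.8362*k^2 + 6.5825*k - 8.1939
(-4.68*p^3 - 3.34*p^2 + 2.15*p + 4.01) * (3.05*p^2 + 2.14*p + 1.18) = -14.274*p^5 - 20.2022*p^4 - 6.1125*p^3 + 12.8903*p^2 + 11.1184*p + 4.7318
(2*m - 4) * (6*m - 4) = 12*m^2 - 32*m + 16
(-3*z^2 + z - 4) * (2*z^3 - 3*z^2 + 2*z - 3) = -6*z^5 + 11*z^4 - 17*z^3 + 23*z^2 - 11*z + 12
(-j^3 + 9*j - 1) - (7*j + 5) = -j^3 + 2*j - 6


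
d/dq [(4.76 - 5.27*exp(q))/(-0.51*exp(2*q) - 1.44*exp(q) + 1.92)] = (-2.6877*exp(2*q) + 4.8552*exp(q) - 3.264)*exp(q)/(0.2601*exp(4*q) + 1.4688*exp(3*q) + 0.1152*exp(2*q) - 5.5296*exp(q) + 3.6864)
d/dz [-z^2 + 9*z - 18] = 9 - 2*z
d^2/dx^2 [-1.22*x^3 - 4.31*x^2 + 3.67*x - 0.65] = -7.32*x - 8.62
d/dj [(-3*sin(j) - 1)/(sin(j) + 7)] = -20*cos(j)/(sin(j) + 7)^2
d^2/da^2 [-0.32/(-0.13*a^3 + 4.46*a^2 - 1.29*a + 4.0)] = ((2.8544 - 0.2496*a)*(0.13*a^3 - 4.46*a^2 + 1.29*a - 4.0) + 0.32*(0.39*a^2 - 8.92*a + 1.29)*(0.78*a^2 - 17.84*a + 2.58))/(0.13*a^3 - 4.46*a^2 + 1.29*a - 4.0)^3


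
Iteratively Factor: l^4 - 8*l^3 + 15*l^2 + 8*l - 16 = (l - 4)*(l^3 - 4*l^2 - l + 4) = (l - 4)^2*(l^2 - 1) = (l - 4)^2*(l - 1)*(l + 1)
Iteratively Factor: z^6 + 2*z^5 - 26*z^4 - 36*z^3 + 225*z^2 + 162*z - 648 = (z - 3)*(z^5 + 5*z^4 - 11*z^3 - 69*z^2 + 18*z + 216) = (z - 3)*(z + 3)*(z^4 + 2*z^3 - 17*z^2 - 18*z + 72) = (z - 3)^2*(z + 3)*(z^3 + 5*z^2 - 2*z - 24) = (z - 3)^2*(z - 2)*(z + 3)*(z^2 + 7*z + 12) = (z - 3)^2*(z - 2)*(z + 3)^2*(z + 4)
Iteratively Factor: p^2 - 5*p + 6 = (p - 3)*(p - 2)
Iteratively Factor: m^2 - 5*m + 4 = (m - 1)*(m - 4)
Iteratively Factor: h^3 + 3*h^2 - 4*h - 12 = (h + 2)*(h^2 + h - 6) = (h + 2)*(h + 3)*(h - 2)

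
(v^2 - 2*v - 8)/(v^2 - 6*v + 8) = (v + 2)/(v - 2)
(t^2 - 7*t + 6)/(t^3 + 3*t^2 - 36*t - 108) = (t - 1)/(t^2 + 9*t + 18)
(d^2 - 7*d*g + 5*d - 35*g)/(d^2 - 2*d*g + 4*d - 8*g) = (d^2 - 7*d*g + 5*d - 35*g)/(d^2 - 2*d*g + 4*d - 8*g)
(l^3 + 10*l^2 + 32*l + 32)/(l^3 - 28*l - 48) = (l + 4)/(l - 6)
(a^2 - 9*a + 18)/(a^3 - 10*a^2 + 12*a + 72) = (a - 3)/(a^2 - 4*a - 12)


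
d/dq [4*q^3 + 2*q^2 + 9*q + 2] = 12*q^2 + 4*q + 9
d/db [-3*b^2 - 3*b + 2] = -6*b - 3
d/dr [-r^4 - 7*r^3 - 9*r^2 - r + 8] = -4*r^3 - 21*r^2 - 18*r - 1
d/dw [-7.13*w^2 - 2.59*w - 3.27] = -14.26*w - 2.59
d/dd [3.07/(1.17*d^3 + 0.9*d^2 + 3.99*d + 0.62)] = (-10.7757*d^2 - 5.526*d - 12.2493)/(1.17*d^3 + 0.9*d^2 + 3.99*d + 0.62)^2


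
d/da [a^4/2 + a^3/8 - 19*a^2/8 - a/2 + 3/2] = 2*a^3 + 3*a^2/8 - 19*a/4 - 1/2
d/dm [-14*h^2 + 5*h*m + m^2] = 5*h + 2*m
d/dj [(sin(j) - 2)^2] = 2*(sin(j) - 2)*cos(j)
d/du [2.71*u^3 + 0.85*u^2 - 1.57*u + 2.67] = 8.13*u^2 + 1.7*u - 1.57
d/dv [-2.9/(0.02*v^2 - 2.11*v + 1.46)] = (0.116*v - 6.119)/(0.02*v^2 - 2.11*v + 1.46)^2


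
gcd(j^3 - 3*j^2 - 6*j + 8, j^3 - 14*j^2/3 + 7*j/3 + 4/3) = j^2 - 5*j + 4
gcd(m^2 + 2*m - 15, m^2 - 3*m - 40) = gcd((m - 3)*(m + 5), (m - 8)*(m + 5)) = m + 5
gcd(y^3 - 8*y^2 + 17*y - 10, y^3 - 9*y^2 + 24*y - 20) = y^2 - 7*y + 10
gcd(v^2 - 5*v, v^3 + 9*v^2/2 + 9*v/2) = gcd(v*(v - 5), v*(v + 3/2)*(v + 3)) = v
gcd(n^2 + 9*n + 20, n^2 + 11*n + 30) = n + 5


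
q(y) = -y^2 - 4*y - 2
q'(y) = -2*y - 4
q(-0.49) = -0.28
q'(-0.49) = -3.02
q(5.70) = -57.29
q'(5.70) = -15.40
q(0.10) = -2.41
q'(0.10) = -4.20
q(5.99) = -61.84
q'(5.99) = -15.98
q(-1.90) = 1.99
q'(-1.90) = -0.20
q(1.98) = -13.84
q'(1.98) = -7.96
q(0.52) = -4.35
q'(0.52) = -5.04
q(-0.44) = -0.43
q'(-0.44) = -3.12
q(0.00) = -2.00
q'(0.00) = -4.00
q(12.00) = -194.00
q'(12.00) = -28.00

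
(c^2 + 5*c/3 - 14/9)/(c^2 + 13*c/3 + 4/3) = (9*c^2 + 15*c - 14)/(3*(3*c^2 + 13*c + 4))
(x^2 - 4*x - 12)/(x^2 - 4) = (x - 6)/(x - 2)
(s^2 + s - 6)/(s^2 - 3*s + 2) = (s + 3)/(s - 1)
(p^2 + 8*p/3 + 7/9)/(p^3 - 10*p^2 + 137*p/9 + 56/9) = (3*p + 7)/(3*p^2 - 31*p + 56)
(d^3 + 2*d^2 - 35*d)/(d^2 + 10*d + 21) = d*(d - 5)/(d + 3)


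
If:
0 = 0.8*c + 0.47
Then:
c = -0.59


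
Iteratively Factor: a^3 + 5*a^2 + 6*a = (a + 2)*(a^2 + 3*a) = (a + 2)*(a + 3)*(a)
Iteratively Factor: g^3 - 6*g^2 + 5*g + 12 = (g - 3)*(g^2 - 3*g - 4) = (g - 4)*(g - 3)*(g + 1)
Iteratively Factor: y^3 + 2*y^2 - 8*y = (y)*(y^2 + 2*y - 8) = y*(y + 4)*(y - 2)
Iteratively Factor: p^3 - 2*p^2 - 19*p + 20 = (p + 4)*(p^2 - 6*p + 5) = (p - 5)*(p + 4)*(p - 1)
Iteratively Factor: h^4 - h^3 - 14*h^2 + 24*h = (h + 4)*(h^3 - 5*h^2 + 6*h) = h*(h + 4)*(h^2 - 5*h + 6) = h*(h - 3)*(h + 4)*(h - 2)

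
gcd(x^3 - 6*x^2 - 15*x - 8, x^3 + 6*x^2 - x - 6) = x + 1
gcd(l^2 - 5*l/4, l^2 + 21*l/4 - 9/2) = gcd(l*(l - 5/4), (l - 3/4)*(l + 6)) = 1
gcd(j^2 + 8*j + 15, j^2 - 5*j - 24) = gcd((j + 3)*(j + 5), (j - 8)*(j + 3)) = j + 3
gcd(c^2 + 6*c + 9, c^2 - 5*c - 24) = c + 3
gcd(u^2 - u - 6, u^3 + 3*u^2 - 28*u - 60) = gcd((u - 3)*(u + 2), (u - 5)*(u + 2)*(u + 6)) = u + 2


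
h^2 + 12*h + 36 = (h + 6)^2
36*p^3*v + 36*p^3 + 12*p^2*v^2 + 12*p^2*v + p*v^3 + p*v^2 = (6*p + v)^2*(p*v + p)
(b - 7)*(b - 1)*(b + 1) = b^3 - 7*b^2 - b + 7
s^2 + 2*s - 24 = (s - 4)*(s + 6)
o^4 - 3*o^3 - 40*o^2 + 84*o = o*(o - 7)*(o - 2)*(o + 6)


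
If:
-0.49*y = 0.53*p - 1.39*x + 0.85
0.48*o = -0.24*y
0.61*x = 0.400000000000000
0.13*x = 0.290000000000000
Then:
No Solution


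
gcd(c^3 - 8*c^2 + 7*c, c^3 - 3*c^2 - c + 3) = c - 1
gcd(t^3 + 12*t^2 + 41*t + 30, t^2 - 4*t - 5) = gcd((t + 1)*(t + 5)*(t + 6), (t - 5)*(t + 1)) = t + 1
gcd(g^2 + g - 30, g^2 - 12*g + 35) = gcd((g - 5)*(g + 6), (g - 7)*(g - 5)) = g - 5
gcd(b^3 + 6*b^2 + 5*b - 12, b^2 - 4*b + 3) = b - 1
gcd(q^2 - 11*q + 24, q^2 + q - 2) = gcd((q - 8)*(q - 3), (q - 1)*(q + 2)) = 1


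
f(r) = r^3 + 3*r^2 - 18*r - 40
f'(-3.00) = -9.00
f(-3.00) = 14.00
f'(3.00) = 27.00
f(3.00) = -40.00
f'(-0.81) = -20.89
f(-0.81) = -23.98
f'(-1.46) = -20.37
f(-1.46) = -10.44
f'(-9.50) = 195.75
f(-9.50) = -455.62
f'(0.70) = -12.33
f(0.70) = -50.79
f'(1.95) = 5.11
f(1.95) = -56.28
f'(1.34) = -4.57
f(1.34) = -56.33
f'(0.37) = -15.37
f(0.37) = -46.20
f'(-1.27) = -20.78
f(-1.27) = -14.35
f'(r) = 3*r^2 + 6*r - 18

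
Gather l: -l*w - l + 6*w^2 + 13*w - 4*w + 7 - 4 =l*(-w - 1) + 6*w^2 + 9*w + 3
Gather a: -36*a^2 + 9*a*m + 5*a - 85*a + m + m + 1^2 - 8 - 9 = -36*a^2 + a*(9*m - 80) + 2*m - 16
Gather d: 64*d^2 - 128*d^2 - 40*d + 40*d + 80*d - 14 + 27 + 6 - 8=-64*d^2 + 80*d + 11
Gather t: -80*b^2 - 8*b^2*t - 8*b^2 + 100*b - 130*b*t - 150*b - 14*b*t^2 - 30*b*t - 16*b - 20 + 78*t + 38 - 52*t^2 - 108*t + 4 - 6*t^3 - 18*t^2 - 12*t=-88*b^2 - 66*b - 6*t^3 + t^2*(-14*b - 70) + t*(-8*b^2 - 160*b - 42) + 22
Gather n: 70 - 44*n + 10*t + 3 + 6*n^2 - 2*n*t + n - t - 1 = 6*n^2 + n*(-2*t - 43) + 9*t + 72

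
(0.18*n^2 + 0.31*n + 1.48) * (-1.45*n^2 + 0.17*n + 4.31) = -0.261*n^4 - 0.4189*n^3 - 1.3175*n^2 + 1.5877*n + 6.3788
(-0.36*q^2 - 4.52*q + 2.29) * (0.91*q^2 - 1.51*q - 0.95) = -0.3276*q^4 - 3.5696*q^3 + 9.2511*q^2 + 0.8361*q - 2.1755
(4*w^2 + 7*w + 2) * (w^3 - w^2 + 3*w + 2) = 4*w^5 + 3*w^4 + 7*w^3 + 27*w^2 + 20*w + 4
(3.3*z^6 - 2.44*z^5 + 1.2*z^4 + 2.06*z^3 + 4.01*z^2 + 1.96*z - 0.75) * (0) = 0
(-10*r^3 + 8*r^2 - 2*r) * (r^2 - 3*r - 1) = -10*r^5 + 38*r^4 - 16*r^3 - 2*r^2 + 2*r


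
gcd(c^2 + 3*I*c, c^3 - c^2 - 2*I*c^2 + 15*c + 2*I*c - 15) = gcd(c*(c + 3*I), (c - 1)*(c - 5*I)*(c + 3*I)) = c + 3*I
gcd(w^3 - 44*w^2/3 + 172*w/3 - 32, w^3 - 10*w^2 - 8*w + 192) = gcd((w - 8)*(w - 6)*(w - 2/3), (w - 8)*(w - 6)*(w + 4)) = w^2 - 14*w + 48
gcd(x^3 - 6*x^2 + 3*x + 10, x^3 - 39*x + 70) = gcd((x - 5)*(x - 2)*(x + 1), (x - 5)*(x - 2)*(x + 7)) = x^2 - 7*x + 10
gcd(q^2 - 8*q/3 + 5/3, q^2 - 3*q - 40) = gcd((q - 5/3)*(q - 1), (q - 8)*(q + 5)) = 1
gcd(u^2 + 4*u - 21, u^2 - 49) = u + 7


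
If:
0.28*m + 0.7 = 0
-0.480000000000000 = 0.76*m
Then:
No Solution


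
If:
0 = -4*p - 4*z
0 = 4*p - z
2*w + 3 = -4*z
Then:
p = 0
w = -3/2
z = 0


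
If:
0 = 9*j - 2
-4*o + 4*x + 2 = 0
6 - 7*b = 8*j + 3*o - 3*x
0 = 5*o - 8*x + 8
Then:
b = 7/18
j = 2/9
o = 4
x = 7/2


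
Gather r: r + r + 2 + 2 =2*r + 4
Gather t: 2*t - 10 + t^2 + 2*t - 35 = t^2 + 4*t - 45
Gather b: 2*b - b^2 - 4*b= -b^2 - 2*b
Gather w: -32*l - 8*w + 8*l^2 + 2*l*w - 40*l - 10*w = 8*l^2 - 72*l + w*(2*l - 18)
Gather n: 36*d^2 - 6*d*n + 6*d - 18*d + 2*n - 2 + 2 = 36*d^2 - 12*d + n*(2 - 6*d)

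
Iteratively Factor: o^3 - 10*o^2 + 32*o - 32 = (o - 2)*(o^2 - 8*o + 16) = (o - 4)*(o - 2)*(o - 4)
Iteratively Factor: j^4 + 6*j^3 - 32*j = (j - 2)*(j^3 + 8*j^2 + 16*j) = (j - 2)*(j + 4)*(j^2 + 4*j) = j*(j - 2)*(j + 4)*(j + 4)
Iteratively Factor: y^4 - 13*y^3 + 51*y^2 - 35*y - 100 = (y - 5)*(y^3 - 8*y^2 + 11*y + 20) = (y - 5)*(y + 1)*(y^2 - 9*y + 20) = (y - 5)*(y - 4)*(y + 1)*(y - 5)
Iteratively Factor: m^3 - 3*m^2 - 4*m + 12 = (m - 3)*(m^2 - 4) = (m - 3)*(m + 2)*(m - 2)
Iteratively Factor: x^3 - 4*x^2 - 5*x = (x)*(x^2 - 4*x - 5) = x*(x + 1)*(x - 5)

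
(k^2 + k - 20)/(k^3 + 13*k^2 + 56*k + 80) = (k - 4)/(k^2 + 8*k + 16)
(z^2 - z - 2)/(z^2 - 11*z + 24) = (z^2 - z - 2)/(z^2 - 11*z + 24)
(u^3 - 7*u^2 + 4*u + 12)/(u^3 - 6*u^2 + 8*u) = (u^2 - 5*u - 6)/(u*(u - 4))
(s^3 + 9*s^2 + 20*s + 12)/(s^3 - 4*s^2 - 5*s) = (s^2 + 8*s + 12)/(s*(s - 5))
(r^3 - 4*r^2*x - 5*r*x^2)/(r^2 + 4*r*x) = (r^2 - 4*r*x - 5*x^2)/(r + 4*x)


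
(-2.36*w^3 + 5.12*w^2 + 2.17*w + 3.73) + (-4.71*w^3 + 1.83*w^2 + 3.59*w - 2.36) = -7.07*w^3 + 6.95*w^2 + 5.76*w + 1.37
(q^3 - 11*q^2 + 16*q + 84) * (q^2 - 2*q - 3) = q^5 - 13*q^4 + 35*q^3 + 85*q^2 - 216*q - 252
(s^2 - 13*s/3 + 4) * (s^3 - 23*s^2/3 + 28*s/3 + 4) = s^5 - 12*s^4 + 419*s^3/9 - 604*s^2/9 + 20*s + 16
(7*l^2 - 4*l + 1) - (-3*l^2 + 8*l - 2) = 10*l^2 - 12*l + 3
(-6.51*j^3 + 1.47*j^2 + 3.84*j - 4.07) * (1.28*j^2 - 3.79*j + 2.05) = -8.3328*j^5 + 26.5545*j^4 - 14.0016*j^3 - 16.7497*j^2 + 23.2973*j - 8.3435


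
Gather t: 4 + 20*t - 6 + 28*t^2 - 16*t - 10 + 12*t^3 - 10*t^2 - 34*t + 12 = 12*t^3 + 18*t^2 - 30*t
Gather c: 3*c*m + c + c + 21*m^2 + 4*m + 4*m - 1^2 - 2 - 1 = c*(3*m + 2) + 21*m^2 + 8*m - 4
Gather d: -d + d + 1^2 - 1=0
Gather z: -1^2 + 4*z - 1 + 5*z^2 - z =5*z^2 + 3*z - 2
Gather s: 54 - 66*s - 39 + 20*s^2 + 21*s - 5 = 20*s^2 - 45*s + 10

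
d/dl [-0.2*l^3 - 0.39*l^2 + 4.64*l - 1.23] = -0.6*l^2 - 0.78*l + 4.64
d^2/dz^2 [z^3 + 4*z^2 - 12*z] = 6*z + 8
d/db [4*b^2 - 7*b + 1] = 8*b - 7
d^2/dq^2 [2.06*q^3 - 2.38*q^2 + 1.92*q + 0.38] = 12.36*q - 4.76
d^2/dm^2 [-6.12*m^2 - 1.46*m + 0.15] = -12.2400000000000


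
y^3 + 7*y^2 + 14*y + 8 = (y + 1)*(y + 2)*(y + 4)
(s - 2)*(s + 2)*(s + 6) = s^3 + 6*s^2 - 4*s - 24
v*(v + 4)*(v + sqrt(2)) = v^3 + sqrt(2)*v^2 + 4*v^2 + 4*sqrt(2)*v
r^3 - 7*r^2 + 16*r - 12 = (r - 3)*(r - 2)^2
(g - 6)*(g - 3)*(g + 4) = g^3 - 5*g^2 - 18*g + 72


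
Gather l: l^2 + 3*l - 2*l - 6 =l^2 + l - 6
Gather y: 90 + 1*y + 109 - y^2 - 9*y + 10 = -y^2 - 8*y + 209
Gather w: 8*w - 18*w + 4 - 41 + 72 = 35 - 10*w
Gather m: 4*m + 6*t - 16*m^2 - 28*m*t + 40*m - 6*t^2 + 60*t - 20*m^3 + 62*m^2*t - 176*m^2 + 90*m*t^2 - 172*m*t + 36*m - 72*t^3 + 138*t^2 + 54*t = -20*m^3 + m^2*(62*t - 192) + m*(90*t^2 - 200*t + 80) - 72*t^3 + 132*t^2 + 120*t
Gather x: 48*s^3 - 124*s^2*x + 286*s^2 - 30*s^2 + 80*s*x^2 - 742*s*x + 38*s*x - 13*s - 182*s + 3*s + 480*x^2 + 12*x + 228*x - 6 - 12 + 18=48*s^3 + 256*s^2 - 192*s + x^2*(80*s + 480) + x*(-124*s^2 - 704*s + 240)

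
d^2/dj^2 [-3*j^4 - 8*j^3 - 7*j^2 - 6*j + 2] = -36*j^2 - 48*j - 14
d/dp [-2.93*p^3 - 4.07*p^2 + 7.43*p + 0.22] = -8.79*p^2 - 8.14*p + 7.43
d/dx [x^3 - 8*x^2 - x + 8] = 3*x^2 - 16*x - 1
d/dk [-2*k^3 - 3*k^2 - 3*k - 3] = -6*k^2 - 6*k - 3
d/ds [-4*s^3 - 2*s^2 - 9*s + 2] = -12*s^2 - 4*s - 9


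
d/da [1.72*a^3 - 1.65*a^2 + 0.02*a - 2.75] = 5.16*a^2 - 3.3*a + 0.02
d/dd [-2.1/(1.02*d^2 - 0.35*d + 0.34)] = (4.284*d - 0.735)/(1.02*d^2 - 0.35*d + 0.34)^2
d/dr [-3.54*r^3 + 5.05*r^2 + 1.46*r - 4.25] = -10.62*r^2 + 10.1*r + 1.46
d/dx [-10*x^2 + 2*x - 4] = 2 - 20*x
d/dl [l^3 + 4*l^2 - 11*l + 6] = 3*l^2 + 8*l - 11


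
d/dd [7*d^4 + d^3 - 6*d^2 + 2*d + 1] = 28*d^3 + 3*d^2 - 12*d + 2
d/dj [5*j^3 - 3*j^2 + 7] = 3*j*(5*j - 2)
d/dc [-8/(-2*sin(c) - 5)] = -16*cos(c)/(2*sin(c) + 5)^2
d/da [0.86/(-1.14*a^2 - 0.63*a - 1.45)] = (1.9608*a + 0.5418)/(1.14*a^2 + 0.63*a + 1.45)^2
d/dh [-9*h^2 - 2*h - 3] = -18*h - 2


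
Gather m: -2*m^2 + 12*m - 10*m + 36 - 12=-2*m^2 + 2*m + 24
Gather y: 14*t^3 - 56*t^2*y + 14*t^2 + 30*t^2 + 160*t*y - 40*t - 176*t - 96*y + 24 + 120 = 14*t^3 + 44*t^2 - 216*t + y*(-56*t^2 + 160*t - 96) + 144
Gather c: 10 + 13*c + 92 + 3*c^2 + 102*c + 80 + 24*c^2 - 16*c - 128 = 27*c^2 + 99*c + 54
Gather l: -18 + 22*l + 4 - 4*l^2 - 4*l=-4*l^2 + 18*l - 14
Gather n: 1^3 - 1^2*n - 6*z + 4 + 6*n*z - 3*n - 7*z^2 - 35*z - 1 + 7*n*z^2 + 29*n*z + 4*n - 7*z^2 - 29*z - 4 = n*(7*z^2 + 35*z) - 14*z^2 - 70*z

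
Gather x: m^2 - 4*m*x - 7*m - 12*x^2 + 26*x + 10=m^2 - 7*m - 12*x^2 + x*(26 - 4*m) + 10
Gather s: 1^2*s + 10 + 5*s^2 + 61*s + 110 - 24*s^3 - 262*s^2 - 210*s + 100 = -24*s^3 - 257*s^2 - 148*s + 220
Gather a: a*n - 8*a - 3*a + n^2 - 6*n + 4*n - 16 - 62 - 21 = a*(n - 11) + n^2 - 2*n - 99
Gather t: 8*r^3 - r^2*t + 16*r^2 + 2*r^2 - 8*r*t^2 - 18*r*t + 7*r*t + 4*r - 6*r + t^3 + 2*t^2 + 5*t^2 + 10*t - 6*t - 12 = 8*r^3 + 18*r^2 - 2*r + t^3 + t^2*(7 - 8*r) + t*(-r^2 - 11*r + 4) - 12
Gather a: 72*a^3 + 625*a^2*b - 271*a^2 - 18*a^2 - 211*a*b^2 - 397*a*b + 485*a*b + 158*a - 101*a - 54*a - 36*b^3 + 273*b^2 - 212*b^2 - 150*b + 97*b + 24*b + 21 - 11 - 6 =72*a^3 + a^2*(625*b - 289) + a*(-211*b^2 + 88*b + 3) - 36*b^3 + 61*b^2 - 29*b + 4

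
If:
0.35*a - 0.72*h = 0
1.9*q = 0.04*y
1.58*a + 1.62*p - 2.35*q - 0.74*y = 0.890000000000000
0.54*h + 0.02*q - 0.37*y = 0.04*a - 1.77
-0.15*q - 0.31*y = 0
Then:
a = -7.96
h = -3.87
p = 8.31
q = 0.00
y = 0.00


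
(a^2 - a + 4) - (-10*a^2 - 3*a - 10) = 11*a^2 + 2*a + 14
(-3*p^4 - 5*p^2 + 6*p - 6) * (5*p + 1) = -15*p^5 - 3*p^4 - 25*p^3 + 25*p^2 - 24*p - 6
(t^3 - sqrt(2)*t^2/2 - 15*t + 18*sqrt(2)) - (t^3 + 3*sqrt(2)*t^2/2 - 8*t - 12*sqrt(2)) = -2*sqrt(2)*t^2 - 7*t + 30*sqrt(2)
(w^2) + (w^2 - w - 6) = 2*w^2 - w - 6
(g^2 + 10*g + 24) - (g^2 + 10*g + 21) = 3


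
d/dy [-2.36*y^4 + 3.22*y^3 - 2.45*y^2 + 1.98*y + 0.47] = -9.44*y^3 + 9.66*y^2 - 4.9*y + 1.98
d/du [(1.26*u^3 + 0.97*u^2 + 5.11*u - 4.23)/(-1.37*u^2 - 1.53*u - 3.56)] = (-1.7262*u^4 - 3.8556*u^3 - 7.9402*u^2 - 18.4966*u - 24.6635)/(1.8769*u^4 + 4.1922*u^3 + 12.0953*u^2 + 10.8936*u + 12.6736)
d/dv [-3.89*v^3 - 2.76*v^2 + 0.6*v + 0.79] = -11.67*v^2 - 5.52*v + 0.6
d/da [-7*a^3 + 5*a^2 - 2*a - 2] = -21*a^2 + 10*a - 2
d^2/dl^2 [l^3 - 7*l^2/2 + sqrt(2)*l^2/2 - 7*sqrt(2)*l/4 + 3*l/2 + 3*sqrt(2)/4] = 6*l - 7 + sqrt(2)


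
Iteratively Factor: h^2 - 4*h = (h - 4)*(h)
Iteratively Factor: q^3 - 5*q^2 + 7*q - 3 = (q - 1)*(q^2 - 4*q + 3) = (q - 1)^2*(q - 3)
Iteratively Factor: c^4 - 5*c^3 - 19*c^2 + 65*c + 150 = (c + 3)*(c^3 - 8*c^2 + 5*c + 50) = (c - 5)*(c + 3)*(c^2 - 3*c - 10) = (c - 5)*(c + 2)*(c + 3)*(c - 5)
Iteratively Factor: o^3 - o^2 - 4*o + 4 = (o + 2)*(o^2 - 3*o + 2) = (o - 2)*(o + 2)*(o - 1)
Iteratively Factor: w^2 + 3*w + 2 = (w + 1)*(w + 2)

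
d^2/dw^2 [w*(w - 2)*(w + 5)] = 6*w + 6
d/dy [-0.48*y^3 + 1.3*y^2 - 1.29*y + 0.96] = -1.44*y^2 + 2.6*y - 1.29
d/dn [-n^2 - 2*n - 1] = -2*n - 2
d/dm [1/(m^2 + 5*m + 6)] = (-2*m - 5)/(m^2 + 5*m + 6)^2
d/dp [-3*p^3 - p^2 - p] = -9*p^2 - 2*p - 1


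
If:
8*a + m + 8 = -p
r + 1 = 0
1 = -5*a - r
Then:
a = 0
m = -p - 8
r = -1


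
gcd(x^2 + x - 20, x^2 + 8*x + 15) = x + 5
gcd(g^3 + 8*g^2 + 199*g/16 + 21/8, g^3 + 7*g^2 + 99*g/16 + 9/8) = g^2 + 25*g/4 + 3/2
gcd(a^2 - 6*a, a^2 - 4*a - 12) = a - 6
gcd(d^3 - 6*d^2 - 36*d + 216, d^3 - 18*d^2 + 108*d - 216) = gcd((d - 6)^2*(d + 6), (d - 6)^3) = d^2 - 12*d + 36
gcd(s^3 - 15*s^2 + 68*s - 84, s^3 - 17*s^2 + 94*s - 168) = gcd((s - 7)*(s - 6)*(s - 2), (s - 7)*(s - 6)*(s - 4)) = s^2 - 13*s + 42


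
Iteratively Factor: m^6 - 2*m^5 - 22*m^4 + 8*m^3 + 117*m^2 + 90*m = (m - 3)*(m^5 + m^4 - 19*m^3 - 49*m^2 - 30*m) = (m - 3)*(m + 3)*(m^4 - 2*m^3 - 13*m^2 - 10*m) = (m - 5)*(m - 3)*(m + 3)*(m^3 + 3*m^2 + 2*m) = m*(m - 5)*(m - 3)*(m + 3)*(m^2 + 3*m + 2) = m*(m - 5)*(m - 3)*(m + 2)*(m + 3)*(m + 1)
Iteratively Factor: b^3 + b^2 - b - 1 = (b + 1)*(b^2 - 1) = (b - 1)*(b + 1)*(b + 1)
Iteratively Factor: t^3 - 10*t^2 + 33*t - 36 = (t - 4)*(t^2 - 6*t + 9) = (t - 4)*(t - 3)*(t - 3)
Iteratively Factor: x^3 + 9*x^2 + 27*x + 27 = (x + 3)*(x^2 + 6*x + 9) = (x + 3)^2*(x + 3)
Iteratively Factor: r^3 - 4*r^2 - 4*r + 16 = (r - 4)*(r^2 - 4) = (r - 4)*(r - 2)*(r + 2)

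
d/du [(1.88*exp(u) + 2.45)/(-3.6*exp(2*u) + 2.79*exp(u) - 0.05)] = (6.768*exp(2*u) + 17.64*exp(u) - 6.9295)*exp(u)/(12.96*exp(4*u) - 20.088*exp(3*u) + 8.1441*exp(2*u) - 0.279*exp(u) + 0.0025)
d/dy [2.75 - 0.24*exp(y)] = -0.24*exp(y)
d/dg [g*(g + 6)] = 2*g + 6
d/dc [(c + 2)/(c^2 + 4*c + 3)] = (c^2 + 4*c - 2*(c + 2)^2 + 3)/(c^2 + 4*c + 3)^2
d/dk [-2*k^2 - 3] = -4*k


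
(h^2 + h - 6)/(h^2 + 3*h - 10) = (h + 3)/(h + 5)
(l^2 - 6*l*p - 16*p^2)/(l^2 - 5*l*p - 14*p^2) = (-l + 8*p)/(-l + 7*p)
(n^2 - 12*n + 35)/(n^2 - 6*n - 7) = (n - 5)/(n + 1)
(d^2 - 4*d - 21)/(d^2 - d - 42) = (d + 3)/(d + 6)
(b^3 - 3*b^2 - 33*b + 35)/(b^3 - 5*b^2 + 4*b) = (b^2 - 2*b - 35)/(b*(b - 4))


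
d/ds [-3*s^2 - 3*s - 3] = -6*s - 3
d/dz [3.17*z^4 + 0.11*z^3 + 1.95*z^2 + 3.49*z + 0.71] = 12.68*z^3 + 0.33*z^2 + 3.9*z + 3.49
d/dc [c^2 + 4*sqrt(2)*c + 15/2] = 2*c + 4*sqrt(2)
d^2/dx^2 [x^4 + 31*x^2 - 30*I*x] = 12*x^2 + 62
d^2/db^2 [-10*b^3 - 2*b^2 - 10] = -60*b - 4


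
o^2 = o^2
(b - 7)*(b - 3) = b^2 - 10*b + 21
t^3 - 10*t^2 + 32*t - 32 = (t - 4)^2*(t - 2)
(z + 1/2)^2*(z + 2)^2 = z^4 + 5*z^3 + 33*z^2/4 + 5*z + 1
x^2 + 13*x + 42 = (x + 6)*(x + 7)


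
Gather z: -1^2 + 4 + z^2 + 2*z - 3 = z^2 + 2*z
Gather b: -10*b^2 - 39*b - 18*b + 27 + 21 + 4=-10*b^2 - 57*b + 52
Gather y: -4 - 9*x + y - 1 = -9*x + y - 5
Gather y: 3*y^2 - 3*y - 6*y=3*y^2 - 9*y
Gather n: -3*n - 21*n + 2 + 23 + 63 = 88 - 24*n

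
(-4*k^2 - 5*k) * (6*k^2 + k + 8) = -24*k^4 - 34*k^3 - 37*k^2 - 40*k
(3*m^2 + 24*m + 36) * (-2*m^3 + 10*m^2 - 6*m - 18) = -6*m^5 - 18*m^4 + 150*m^3 + 162*m^2 - 648*m - 648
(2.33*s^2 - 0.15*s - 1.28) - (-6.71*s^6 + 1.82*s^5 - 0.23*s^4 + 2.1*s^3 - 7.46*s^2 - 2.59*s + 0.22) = 6.71*s^6 - 1.82*s^5 + 0.23*s^4 - 2.1*s^3 + 9.79*s^2 + 2.44*s - 1.5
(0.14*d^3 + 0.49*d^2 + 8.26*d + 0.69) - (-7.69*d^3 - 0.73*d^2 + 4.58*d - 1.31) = 7.83*d^3 + 1.22*d^2 + 3.68*d + 2.0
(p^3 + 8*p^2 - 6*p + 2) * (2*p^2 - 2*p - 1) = 2*p^5 + 14*p^4 - 29*p^3 + 8*p^2 + 2*p - 2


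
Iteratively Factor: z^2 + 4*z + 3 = (z + 3)*(z + 1)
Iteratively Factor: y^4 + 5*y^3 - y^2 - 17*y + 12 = (y - 1)*(y^3 + 6*y^2 + 5*y - 12) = (y - 1)^2*(y^2 + 7*y + 12) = (y - 1)^2*(y + 3)*(y + 4)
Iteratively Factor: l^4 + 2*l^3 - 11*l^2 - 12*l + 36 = (l - 2)*(l^3 + 4*l^2 - 3*l - 18) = (l - 2)*(l + 3)*(l^2 + l - 6) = (l - 2)*(l + 3)^2*(l - 2)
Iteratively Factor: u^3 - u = (u + 1)*(u^2 - u) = (u - 1)*(u + 1)*(u)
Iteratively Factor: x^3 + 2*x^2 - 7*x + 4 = (x - 1)*(x^2 + 3*x - 4) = (x - 1)*(x + 4)*(x - 1)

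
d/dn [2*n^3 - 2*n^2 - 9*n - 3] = 6*n^2 - 4*n - 9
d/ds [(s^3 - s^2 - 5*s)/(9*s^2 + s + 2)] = (9*s^4 + 2*s^3 + 50*s^2 - 4*s - 10)/(81*s^4 + 18*s^3 + 37*s^2 + 4*s + 4)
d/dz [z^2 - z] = 2*z - 1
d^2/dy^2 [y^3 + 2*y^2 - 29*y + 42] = 6*y + 4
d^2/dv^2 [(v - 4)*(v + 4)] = 2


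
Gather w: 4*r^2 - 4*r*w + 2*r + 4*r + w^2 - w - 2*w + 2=4*r^2 + 6*r + w^2 + w*(-4*r - 3) + 2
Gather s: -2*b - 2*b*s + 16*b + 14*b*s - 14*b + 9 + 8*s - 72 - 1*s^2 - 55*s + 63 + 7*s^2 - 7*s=6*s^2 + s*(12*b - 54)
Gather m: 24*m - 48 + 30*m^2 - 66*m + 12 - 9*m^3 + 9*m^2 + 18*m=-9*m^3 + 39*m^2 - 24*m - 36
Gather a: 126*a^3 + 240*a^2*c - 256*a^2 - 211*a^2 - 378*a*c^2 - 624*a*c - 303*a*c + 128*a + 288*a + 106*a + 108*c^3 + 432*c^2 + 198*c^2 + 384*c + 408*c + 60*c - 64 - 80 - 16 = 126*a^3 + a^2*(240*c - 467) + a*(-378*c^2 - 927*c + 522) + 108*c^3 + 630*c^2 + 852*c - 160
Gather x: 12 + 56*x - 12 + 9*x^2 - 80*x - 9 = 9*x^2 - 24*x - 9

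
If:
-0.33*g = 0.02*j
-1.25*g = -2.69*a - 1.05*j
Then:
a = -0.418497240058578*j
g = -0.0606060606060606*j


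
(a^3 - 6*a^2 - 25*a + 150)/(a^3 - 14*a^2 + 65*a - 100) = (a^2 - a - 30)/(a^2 - 9*a + 20)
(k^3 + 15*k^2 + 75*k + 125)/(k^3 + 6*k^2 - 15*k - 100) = (k + 5)/(k - 4)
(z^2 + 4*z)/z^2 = (z + 4)/z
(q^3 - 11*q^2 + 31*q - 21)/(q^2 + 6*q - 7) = (q^2 - 10*q + 21)/(q + 7)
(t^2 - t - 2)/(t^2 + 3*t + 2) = (t - 2)/(t + 2)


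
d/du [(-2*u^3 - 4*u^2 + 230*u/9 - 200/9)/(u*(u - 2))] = 2*(-9*u^4 + 36*u^3 - 79*u^2 + 200*u - 200)/(9*u^2*(u^2 - 4*u + 4))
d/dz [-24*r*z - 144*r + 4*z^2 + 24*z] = -24*r + 8*z + 24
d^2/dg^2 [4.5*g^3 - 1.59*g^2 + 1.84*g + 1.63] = 27.0*g - 3.18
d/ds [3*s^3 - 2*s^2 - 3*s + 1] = 9*s^2 - 4*s - 3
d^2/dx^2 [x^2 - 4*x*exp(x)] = -4*x*exp(x) - 8*exp(x) + 2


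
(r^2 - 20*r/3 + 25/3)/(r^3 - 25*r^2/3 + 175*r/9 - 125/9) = 3/(3*r - 5)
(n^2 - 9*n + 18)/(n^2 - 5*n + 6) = (n - 6)/(n - 2)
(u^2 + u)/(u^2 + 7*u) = (u + 1)/(u + 7)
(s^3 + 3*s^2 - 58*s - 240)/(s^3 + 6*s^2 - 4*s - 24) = (s^2 - 3*s - 40)/(s^2 - 4)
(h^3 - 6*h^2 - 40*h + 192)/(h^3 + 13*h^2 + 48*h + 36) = (h^2 - 12*h + 32)/(h^2 + 7*h + 6)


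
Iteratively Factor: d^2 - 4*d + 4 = (d - 2)*(d - 2)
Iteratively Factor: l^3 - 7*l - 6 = (l + 2)*(l^2 - 2*l - 3) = (l + 1)*(l + 2)*(l - 3)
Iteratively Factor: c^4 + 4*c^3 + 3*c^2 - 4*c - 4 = (c - 1)*(c^3 + 5*c^2 + 8*c + 4) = (c - 1)*(c + 2)*(c^2 + 3*c + 2) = (c - 1)*(c + 2)^2*(c + 1)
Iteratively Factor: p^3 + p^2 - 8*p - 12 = (p - 3)*(p^2 + 4*p + 4) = (p - 3)*(p + 2)*(p + 2)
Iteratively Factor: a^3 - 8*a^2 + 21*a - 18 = (a - 3)*(a^2 - 5*a + 6) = (a - 3)*(a - 2)*(a - 3)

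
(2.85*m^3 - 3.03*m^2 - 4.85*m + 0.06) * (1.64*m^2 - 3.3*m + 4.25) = 4.674*m^5 - 14.3742*m^4 + 14.1575*m^3 + 3.2259*m^2 - 20.8105*m + 0.255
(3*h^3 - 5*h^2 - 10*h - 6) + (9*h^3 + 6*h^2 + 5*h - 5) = 12*h^3 + h^2 - 5*h - 11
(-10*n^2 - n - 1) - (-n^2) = -9*n^2 - n - 1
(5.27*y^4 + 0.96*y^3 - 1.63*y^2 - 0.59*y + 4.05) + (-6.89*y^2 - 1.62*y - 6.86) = 5.27*y^4 + 0.96*y^3 - 8.52*y^2 - 2.21*y - 2.81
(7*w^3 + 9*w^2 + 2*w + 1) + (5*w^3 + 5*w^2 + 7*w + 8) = 12*w^3 + 14*w^2 + 9*w + 9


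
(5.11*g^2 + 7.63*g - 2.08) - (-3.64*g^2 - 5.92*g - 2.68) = 8.75*g^2 + 13.55*g + 0.6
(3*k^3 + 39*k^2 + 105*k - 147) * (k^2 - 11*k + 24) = 3*k^5 + 6*k^4 - 252*k^3 - 366*k^2 + 4137*k - 3528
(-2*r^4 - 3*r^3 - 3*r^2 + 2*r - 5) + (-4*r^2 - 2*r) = -2*r^4 - 3*r^3 - 7*r^2 - 5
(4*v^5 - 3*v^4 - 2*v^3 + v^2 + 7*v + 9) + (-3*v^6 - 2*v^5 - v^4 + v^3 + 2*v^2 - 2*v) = -3*v^6 + 2*v^5 - 4*v^4 - v^3 + 3*v^2 + 5*v + 9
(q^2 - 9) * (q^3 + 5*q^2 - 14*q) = q^5 + 5*q^4 - 23*q^3 - 45*q^2 + 126*q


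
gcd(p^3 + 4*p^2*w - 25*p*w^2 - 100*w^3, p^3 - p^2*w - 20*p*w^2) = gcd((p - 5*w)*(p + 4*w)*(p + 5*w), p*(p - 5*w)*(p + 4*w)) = p^2 - p*w - 20*w^2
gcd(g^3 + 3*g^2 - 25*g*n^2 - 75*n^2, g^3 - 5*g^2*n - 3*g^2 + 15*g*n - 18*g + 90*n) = g^2 - 5*g*n + 3*g - 15*n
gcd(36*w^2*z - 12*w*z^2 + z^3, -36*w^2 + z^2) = -6*w + z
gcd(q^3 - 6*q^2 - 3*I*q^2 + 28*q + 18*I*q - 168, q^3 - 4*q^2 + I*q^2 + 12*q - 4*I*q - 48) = q + 4*I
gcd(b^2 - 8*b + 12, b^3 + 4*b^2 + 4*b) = 1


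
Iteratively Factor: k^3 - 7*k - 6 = (k - 3)*(k^2 + 3*k + 2) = (k - 3)*(k + 2)*(k + 1)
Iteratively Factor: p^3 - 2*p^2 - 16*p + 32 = (p + 4)*(p^2 - 6*p + 8) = (p - 4)*(p + 4)*(p - 2)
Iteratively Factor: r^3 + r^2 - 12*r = (r)*(r^2 + r - 12) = r*(r + 4)*(r - 3)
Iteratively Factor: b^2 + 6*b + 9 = (b + 3)*(b + 3)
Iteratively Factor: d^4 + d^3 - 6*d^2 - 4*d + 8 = (d - 1)*(d^3 + 2*d^2 - 4*d - 8) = (d - 1)*(d + 2)*(d^2 - 4) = (d - 2)*(d - 1)*(d + 2)*(d + 2)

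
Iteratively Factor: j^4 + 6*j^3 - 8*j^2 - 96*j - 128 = (j + 4)*(j^3 + 2*j^2 - 16*j - 32) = (j + 2)*(j + 4)*(j^2 - 16) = (j - 4)*(j + 2)*(j + 4)*(j + 4)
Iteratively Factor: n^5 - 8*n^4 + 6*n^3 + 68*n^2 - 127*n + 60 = (n + 3)*(n^4 - 11*n^3 + 39*n^2 - 49*n + 20) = (n - 1)*(n + 3)*(n^3 - 10*n^2 + 29*n - 20) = (n - 5)*(n - 1)*(n + 3)*(n^2 - 5*n + 4) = (n - 5)*(n - 4)*(n - 1)*(n + 3)*(n - 1)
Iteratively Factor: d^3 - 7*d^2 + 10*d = (d)*(d^2 - 7*d + 10) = d*(d - 2)*(d - 5)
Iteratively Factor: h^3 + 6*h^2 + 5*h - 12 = (h - 1)*(h^2 + 7*h + 12) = (h - 1)*(h + 3)*(h + 4)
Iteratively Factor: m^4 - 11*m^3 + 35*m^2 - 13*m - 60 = (m - 3)*(m^3 - 8*m^2 + 11*m + 20) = (m - 4)*(m - 3)*(m^2 - 4*m - 5) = (m - 4)*(m - 3)*(m + 1)*(m - 5)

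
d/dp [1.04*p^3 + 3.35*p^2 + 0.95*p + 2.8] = 3.12*p^2 + 6.7*p + 0.95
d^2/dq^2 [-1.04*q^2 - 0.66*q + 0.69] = -2.08000000000000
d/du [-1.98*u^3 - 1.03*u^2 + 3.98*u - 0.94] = -5.94*u^2 - 2.06*u + 3.98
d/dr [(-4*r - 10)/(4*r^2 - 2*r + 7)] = 16*(r^2 + 5*r - 3)/(16*r^4 - 16*r^3 + 60*r^2 - 28*r + 49)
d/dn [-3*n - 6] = -3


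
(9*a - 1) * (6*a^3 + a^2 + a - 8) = 54*a^4 + 3*a^3 + 8*a^2 - 73*a + 8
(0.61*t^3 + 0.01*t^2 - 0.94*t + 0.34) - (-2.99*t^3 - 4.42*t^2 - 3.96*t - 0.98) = 3.6*t^3 + 4.43*t^2 + 3.02*t + 1.32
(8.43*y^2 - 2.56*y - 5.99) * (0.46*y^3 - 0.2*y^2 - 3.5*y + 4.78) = 3.8778*y^5 - 2.8636*y^4 - 31.7484*y^3 + 50.4534*y^2 + 8.7282*y - 28.6322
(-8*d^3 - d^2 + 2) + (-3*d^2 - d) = -8*d^3 - 4*d^2 - d + 2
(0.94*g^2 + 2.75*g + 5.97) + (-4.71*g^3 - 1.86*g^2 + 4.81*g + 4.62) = -4.71*g^3 - 0.92*g^2 + 7.56*g + 10.59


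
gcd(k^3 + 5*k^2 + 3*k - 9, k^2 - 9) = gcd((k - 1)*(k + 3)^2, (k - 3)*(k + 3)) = k + 3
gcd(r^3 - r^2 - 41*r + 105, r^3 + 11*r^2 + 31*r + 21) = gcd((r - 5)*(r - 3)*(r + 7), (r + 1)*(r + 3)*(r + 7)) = r + 7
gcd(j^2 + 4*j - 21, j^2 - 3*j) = j - 3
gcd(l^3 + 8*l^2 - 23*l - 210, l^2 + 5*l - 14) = l + 7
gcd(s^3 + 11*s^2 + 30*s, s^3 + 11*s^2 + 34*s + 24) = s + 6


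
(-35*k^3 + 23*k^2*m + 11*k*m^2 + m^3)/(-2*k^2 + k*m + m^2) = (35*k^2 + 12*k*m + m^2)/(2*k + m)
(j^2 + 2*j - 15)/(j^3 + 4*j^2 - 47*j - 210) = (j - 3)/(j^2 - j - 42)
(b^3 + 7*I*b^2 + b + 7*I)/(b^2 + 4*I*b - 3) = (b^2 + 6*I*b + 7)/(b + 3*I)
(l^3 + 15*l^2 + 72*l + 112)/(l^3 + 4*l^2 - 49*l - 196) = (l + 4)/(l - 7)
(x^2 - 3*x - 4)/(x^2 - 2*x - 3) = (x - 4)/(x - 3)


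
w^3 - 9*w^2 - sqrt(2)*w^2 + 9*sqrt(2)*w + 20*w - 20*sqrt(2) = (w - 5)*(w - 4)*(w - sqrt(2))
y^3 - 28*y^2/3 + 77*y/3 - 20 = (y - 5)*(y - 3)*(y - 4/3)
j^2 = j^2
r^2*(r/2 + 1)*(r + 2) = r^4/2 + 2*r^3 + 2*r^2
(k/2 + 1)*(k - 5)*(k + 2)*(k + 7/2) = k^4/2 + 5*k^3/4 - 39*k^2/4 - 38*k - 35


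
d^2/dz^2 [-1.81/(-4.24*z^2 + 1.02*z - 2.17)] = (-65.078912*z^2 + 15.655776*z + 1.81*(8.48*z - 1.02)*(16.96*z - 2.04) - 33.306896)/(4.24*z^2 - 1.02*z + 2.17)^3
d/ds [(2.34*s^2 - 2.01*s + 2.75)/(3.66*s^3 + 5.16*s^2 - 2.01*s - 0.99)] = (-8.5644*s^4 + 14.7132*s^3 - 24.5268*s^2 - 33.0132*s + 7.5174)/(13.3956*s^6 + 37.7712*s^5 + 11.9124*s^4 - 27.99*s^3 - 6.1767*s^2 + 3.9798*s + 0.9801)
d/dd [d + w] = 1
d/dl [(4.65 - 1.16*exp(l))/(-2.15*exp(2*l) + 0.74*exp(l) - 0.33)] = (-2.494*exp(2*l) + 19.995*exp(l) - 3.0582)*exp(l)/(4.6225*exp(4*l) - 3.182*exp(3*l) + 1.9666*exp(2*l) - 0.4884*exp(l) + 0.1089)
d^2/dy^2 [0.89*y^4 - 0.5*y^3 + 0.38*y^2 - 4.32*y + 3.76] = 10.68*y^2 - 3.0*y + 0.76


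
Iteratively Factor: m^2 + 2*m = (m + 2)*(m)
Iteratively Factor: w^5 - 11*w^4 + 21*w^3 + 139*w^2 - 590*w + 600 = (w + 4)*(w^4 - 15*w^3 + 81*w^2 - 185*w + 150) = (w - 5)*(w + 4)*(w^3 - 10*w^2 + 31*w - 30) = (w - 5)*(w - 3)*(w + 4)*(w^2 - 7*w + 10) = (w - 5)^2*(w - 3)*(w + 4)*(w - 2)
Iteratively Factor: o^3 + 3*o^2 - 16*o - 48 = (o + 3)*(o^2 - 16) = (o - 4)*(o + 3)*(o + 4)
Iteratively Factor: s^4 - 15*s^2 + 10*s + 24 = (s - 2)*(s^3 + 2*s^2 - 11*s - 12) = (s - 2)*(s + 1)*(s^2 + s - 12) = (s - 3)*(s - 2)*(s + 1)*(s + 4)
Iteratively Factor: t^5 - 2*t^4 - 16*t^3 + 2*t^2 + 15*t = (t - 1)*(t^4 - t^3 - 17*t^2 - 15*t) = (t - 1)*(t + 3)*(t^3 - 4*t^2 - 5*t) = t*(t - 1)*(t + 3)*(t^2 - 4*t - 5) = t*(t - 1)*(t + 1)*(t + 3)*(t - 5)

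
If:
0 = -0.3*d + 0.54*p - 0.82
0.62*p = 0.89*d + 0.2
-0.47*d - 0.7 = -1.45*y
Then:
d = 1.36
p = 2.27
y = 0.92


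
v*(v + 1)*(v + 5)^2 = v^4 + 11*v^3 + 35*v^2 + 25*v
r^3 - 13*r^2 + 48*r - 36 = (r - 6)^2*(r - 1)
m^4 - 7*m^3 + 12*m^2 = m^2*(m - 4)*(m - 3)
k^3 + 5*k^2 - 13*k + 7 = (k - 1)^2*(k + 7)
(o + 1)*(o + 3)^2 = o^3 + 7*o^2 + 15*o + 9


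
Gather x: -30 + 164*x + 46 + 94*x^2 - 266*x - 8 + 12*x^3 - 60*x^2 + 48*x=12*x^3 + 34*x^2 - 54*x + 8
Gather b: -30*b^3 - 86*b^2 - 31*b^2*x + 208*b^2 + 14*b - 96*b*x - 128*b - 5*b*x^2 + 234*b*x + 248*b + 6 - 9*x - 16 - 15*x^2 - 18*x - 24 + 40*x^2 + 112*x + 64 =-30*b^3 + b^2*(122 - 31*x) + b*(-5*x^2 + 138*x + 134) + 25*x^2 + 85*x + 30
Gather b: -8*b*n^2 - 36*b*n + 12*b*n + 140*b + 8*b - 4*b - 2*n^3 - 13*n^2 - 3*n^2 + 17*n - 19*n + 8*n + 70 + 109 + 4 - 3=b*(-8*n^2 - 24*n + 144) - 2*n^3 - 16*n^2 + 6*n + 180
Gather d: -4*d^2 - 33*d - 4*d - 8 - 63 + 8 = -4*d^2 - 37*d - 63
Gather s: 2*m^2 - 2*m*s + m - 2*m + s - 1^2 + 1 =2*m^2 - m + s*(1 - 2*m)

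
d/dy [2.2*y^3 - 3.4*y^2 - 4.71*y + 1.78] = 6.6*y^2 - 6.8*y - 4.71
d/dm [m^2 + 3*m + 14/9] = 2*m + 3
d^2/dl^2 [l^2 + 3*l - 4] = 2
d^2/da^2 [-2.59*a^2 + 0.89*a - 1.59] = -5.18000000000000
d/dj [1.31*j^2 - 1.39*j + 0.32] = 2.62*j - 1.39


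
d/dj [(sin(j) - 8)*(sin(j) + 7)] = sin(2*j) - cos(j)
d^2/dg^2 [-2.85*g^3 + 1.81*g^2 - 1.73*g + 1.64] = 3.62 - 17.1*g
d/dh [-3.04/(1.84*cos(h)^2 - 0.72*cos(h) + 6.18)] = (2.1888 - 11.1872*cos(h))*sin(h)/(1.84*cos(h)^2 - 0.72*cos(h) + 6.18)^2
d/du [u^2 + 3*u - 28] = 2*u + 3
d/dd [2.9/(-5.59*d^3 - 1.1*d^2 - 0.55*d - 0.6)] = (48.633*d^2 + 6.38*d + 1.595)/(5.59*d^3 + 1.1*d^2 + 0.55*d + 0.6)^2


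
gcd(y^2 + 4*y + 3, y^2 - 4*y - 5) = y + 1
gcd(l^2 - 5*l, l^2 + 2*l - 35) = l - 5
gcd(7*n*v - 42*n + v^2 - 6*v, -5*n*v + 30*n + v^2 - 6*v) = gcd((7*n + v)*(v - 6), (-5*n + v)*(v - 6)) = v - 6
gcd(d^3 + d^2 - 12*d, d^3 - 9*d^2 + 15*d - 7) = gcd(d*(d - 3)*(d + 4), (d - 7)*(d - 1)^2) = 1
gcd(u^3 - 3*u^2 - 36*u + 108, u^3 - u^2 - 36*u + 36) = u^2 - 36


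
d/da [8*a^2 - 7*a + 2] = 16*a - 7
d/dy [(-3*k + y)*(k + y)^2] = (-5*k + 3*y)*(k + y)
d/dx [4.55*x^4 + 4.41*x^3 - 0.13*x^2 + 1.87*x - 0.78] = 18.2*x^3 + 13.23*x^2 - 0.26*x + 1.87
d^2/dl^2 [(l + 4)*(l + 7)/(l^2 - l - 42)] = 4*(6*l^3 + 105*l^2 + 651*l + 1253)/(l^6 - 3*l^5 - 123*l^4 + 251*l^3 + 5166*l^2 - 5292*l - 74088)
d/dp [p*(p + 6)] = 2*p + 6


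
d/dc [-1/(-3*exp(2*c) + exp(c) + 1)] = (1 - 6*exp(c))*exp(c)/(-3*exp(2*c) + exp(c) + 1)^2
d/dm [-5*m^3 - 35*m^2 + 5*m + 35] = -15*m^2 - 70*m + 5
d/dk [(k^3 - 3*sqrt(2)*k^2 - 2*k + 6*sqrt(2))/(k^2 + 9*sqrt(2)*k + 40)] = (k^4 + 18*sqrt(2)*k^3 + 68*k^2 - 252*sqrt(2)*k - 188)/(k^4 + 18*sqrt(2)*k^3 + 242*k^2 + 720*sqrt(2)*k + 1600)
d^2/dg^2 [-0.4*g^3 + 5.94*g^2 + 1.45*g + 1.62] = 11.88 - 2.4*g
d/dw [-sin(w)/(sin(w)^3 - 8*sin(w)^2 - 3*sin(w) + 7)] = (2*sin(w)^3 - 8*sin(w)^2 - 7)*cos(w)/(sin(w)^3 - 8*sin(w)^2 - 3*sin(w) + 7)^2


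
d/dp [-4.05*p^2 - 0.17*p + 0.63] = -8.1*p - 0.17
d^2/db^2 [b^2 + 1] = 2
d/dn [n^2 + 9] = 2*n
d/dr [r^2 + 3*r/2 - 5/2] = 2*r + 3/2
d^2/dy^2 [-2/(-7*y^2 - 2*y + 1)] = 4*(-49*y^2 - 14*y + 4*(7*y + 1)^2 + 7)/(7*y^2 + 2*y - 1)^3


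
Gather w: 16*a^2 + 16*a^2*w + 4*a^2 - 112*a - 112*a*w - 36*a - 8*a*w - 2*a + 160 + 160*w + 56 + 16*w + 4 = 20*a^2 - 150*a + w*(16*a^2 - 120*a + 176) + 220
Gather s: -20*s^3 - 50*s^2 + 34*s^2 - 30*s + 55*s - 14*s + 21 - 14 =-20*s^3 - 16*s^2 + 11*s + 7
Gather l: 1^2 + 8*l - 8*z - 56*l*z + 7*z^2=l*(8 - 56*z) + 7*z^2 - 8*z + 1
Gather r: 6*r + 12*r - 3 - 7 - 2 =18*r - 12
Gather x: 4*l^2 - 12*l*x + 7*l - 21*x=4*l^2 + 7*l + x*(-12*l - 21)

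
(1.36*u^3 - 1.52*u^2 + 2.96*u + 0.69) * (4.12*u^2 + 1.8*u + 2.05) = 5.6032*u^5 - 3.8144*u^4 + 12.2472*u^3 + 5.0548*u^2 + 7.31*u + 1.4145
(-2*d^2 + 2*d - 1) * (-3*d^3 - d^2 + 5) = 6*d^5 - 4*d^4 + d^3 - 9*d^2 + 10*d - 5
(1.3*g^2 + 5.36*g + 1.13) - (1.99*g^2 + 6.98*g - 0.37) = -0.69*g^2 - 1.62*g + 1.5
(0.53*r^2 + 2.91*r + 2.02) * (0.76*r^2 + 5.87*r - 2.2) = 0.4028*r^4 + 5.3227*r^3 + 17.4509*r^2 + 5.4554*r - 4.444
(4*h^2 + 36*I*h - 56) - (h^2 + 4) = 3*h^2 + 36*I*h - 60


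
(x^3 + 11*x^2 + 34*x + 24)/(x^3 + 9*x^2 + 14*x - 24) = (x + 1)/(x - 1)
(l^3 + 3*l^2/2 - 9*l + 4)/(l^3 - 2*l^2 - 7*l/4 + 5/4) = 2*(l^2 + 2*l - 8)/(2*l^2 - 3*l - 5)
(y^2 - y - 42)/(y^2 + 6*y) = (y - 7)/y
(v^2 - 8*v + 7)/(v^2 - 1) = (v - 7)/(v + 1)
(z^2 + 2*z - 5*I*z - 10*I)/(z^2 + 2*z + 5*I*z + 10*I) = (z - 5*I)/(z + 5*I)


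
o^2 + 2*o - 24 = (o - 4)*(o + 6)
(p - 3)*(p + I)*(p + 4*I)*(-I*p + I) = -I*p^4 + 5*p^3 + 4*I*p^3 - 20*p^2 + I*p^2 + 15*p - 16*I*p + 12*I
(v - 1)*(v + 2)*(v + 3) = v^3 + 4*v^2 + v - 6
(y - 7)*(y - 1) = y^2 - 8*y + 7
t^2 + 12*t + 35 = (t + 5)*(t + 7)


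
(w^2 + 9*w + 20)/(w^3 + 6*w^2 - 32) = (w + 5)/(w^2 + 2*w - 8)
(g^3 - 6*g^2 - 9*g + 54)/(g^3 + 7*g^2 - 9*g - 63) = (g - 6)/(g + 7)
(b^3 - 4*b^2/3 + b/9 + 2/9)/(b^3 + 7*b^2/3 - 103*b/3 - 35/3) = (3*b^2 - 5*b + 2)/(3*(b^2 + 2*b - 35))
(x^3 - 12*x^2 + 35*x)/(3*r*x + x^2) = (x^2 - 12*x + 35)/(3*r + x)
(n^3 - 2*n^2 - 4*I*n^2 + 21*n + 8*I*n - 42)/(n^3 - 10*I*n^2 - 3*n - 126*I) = (n - 2)/(n - 6*I)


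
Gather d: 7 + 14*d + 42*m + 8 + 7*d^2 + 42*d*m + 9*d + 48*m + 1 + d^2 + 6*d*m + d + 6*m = 8*d^2 + d*(48*m + 24) + 96*m + 16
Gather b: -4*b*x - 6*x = -4*b*x - 6*x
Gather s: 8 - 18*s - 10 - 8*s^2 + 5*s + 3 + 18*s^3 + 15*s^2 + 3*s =18*s^3 + 7*s^2 - 10*s + 1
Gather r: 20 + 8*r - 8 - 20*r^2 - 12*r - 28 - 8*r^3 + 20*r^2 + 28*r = -8*r^3 + 24*r - 16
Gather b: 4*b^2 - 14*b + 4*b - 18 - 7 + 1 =4*b^2 - 10*b - 24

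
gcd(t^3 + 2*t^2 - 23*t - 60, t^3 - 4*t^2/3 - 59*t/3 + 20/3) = t^2 - t - 20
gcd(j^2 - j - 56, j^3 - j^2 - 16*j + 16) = 1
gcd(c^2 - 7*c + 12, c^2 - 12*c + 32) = c - 4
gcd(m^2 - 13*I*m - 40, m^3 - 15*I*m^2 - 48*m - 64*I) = m - 8*I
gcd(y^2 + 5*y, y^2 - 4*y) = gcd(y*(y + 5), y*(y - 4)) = y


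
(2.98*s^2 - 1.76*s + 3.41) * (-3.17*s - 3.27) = -9.4466*s^3 - 4.1654*s^2 - 5.0545*s - 11.1507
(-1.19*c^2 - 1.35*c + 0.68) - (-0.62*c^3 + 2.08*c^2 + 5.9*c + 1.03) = 0.62*c^3 - 3.27*c^2 - 7.25*c - 0.35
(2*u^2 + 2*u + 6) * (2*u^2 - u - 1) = 4*u^4 + 2*u^3 + 8*u^2 - 8*u - 6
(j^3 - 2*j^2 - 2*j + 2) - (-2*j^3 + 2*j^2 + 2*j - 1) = 3*j^3 - 4*j^2 - 4*j + 3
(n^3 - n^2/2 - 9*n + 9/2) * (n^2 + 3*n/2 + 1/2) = n^5 + n^4 - 37*n^3/4 - 37*n^2/4 + 9*n/4 + 9/4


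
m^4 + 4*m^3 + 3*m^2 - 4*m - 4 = (m - 1)*(m + 1)*(m + 2)^2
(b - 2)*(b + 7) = b^2 + 5*b - 14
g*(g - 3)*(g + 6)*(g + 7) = g^4 + 10*g^3 + 3*g^2 - 126*g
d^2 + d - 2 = (d - 1)*(d + 2)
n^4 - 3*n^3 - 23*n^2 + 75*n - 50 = (n - 5)*(n - 2)*(n - 1)*(n + 5)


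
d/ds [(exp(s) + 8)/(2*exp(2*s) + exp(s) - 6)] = (-(exp(s) + 8)*(4*exp(s) + 1) + 2*exp(2*s) + exp(s) - 6)*exp(s)/(2*exp(2*s) + exp(s) - 6)^2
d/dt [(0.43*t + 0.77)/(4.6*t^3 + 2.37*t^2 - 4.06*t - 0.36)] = (-3.956*t^3 - 11.6451*t^2 - 3.6498*t + 2.9714)/(21.16*t^6 + 21.804*t^5 - 31.7351*t^4 - 22.5564*t^3 + 14.7772*t^2 + 2.9232*t + 0.1296)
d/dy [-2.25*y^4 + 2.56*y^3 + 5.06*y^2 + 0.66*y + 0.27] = -9.0*y^3 + 7.68*y^2 + 10.12*y + 0.66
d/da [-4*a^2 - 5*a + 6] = -8*a - 5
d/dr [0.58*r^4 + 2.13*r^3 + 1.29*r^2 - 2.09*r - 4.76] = 2.32*r^3 + 6.39*r^2 + 2.58*r - 2.09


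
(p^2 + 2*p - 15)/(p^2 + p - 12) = (p + 5)/(p + 4)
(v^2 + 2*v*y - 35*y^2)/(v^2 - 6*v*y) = (v^2 + 2*v*y - 35*y^2)/(v*(v - 6*y))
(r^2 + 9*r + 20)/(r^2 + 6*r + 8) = (r + 5)/(r + 2)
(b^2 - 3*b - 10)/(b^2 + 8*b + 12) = (b - 5)/(b + 6)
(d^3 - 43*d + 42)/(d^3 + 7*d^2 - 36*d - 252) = (d - 1)/(d + 6)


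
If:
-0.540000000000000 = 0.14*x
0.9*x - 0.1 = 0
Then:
No Solution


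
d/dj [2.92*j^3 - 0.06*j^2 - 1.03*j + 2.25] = 8.76*j^2 - 0.12*j - 1.03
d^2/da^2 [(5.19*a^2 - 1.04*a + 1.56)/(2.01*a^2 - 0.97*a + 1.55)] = (11.834478*a^3 - 59.201334*a^2 + 1.191528*a + 15.025918)/(8.120601*a^6 - 11.756691*a^5 + 24.460092*a^4 - 19.044883*a^3 + 18.86226*a^2 - 6.991275*a + 3.723875)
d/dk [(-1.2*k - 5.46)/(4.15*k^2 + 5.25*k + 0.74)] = (4.98*k^2 + 45.318*k + 27.777)/(17.2225*k^4 + 43.575*k^3 + 33.7045*k^2 + 7.77*k + 0.5476)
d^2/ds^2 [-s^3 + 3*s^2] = 6 - 6*s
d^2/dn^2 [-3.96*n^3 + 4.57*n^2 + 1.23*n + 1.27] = 9.14 - 23.76*n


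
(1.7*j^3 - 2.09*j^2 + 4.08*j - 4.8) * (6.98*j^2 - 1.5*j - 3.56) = 11.866*j^5 - 17.1382*j^4 + 25.5614*j^3 - 32.1836*j^2 - 7.3248*j + 17.088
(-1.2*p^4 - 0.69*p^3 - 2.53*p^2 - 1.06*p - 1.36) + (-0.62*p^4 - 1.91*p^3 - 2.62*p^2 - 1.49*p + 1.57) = -1.82*p^4 - 2.6*p^3 - 5.15*p^2 - 2.55*p + 0.21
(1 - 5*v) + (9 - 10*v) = 10 - 15*v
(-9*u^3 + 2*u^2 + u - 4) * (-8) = 72*u^3 - 16*u^2 - 8*u + 32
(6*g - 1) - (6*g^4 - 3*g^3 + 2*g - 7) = -6*g^4 + 3*g^3 + 4*g + 6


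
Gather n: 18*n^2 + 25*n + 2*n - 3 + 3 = 18*n^2 + 27*n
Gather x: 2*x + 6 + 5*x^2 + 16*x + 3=5*x^2 + 18*x + 9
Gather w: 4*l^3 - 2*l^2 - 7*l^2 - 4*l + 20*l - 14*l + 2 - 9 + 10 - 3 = 4*l^3 - 9*l^2 + 2*l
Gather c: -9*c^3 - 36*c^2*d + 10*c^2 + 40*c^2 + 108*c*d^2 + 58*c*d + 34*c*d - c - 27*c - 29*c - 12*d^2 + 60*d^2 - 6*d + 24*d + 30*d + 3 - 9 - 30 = -9*c^3 + c^2*(50 - 36*d) + c*(108*d^2 + 92*d - 57) + 48*d^2 + 48*d - 36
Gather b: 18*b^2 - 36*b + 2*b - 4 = 18*b^2 - 34*b - 4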